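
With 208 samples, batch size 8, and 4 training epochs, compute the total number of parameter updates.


Iterations per epoch = 208 / 8 = 26
Total updates = iterations_per_epoch * epochs
= 26 * 4
= 104

104


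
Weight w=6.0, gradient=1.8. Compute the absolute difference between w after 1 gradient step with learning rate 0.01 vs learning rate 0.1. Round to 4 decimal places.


With lr=0.01: w_new = 6.0 - 0.01 * 1.8 = 5.982
With lr=0.1: w_new = 6.0 - 0.1 * 1.8 = 5.82
Absolute difference = |5.982 - 5.82|
= 0.1620

0.1620


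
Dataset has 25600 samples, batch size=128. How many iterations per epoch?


Iterations per epoch = dataset_size / batch_size
= 25600 / 128
= 200

200


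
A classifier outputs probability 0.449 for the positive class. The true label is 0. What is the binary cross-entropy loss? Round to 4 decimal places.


For y=0: Loss = -log(1-p)
= -log(1 - 0.449)
= -log(0.551)
= -(-0.596)
= 0.5960

0.5960


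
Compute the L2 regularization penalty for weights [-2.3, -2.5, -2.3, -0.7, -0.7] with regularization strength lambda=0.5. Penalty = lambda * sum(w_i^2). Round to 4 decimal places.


Squaring each weight:
(-2.3)^2 = 5.29
(-2.5)^2 = 6.25
(-2.3)^2 = 5.29
(-0.7)^2 = 0.49
(-0.7)^2 = 0.49
Sum of squares = 17.81
Penalty = 0.5 * 17.81 = 8.9050

8.9050


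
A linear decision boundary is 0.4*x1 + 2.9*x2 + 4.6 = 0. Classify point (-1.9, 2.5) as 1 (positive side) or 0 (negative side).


Compute 0.4 * -1.9 + 2.9 * 2.5 + 4.6
= -0.76 + 7.25 + 4.6
= 11.09
Since 11.09 >= 0, the point is on the positive side.

1


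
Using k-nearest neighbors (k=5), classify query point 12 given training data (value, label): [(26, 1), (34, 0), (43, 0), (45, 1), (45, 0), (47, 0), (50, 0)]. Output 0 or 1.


Distances from query 12:
Point 26 (class 1): distance = 14
Point 34 (class 0): distance = 22
Point 43 (class 0): distance = 31
Point 45 (class 0): distance = 33
Point 45 (class 1): distance = 33
K=5 nearest neighbors: classes = [1, 0, 0, 0, 1]
Votes for class 1: 2 / 5
Majority vote => class 0

0


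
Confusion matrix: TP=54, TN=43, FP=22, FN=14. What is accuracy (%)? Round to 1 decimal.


Accuracy = (TP + TN) / (TP + TN + FP + FN) * 100
= (54 + 43) / (54 + 43 + 22 + 14)
= 97 / 133
= 0.7293
= 72.9%

72.9


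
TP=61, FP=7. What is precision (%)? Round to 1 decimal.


Precision = TP / (TP + FP) * 100
= 61 / (61 + 7)
= 61 / 68
= 0.8971
= 89.7%

89.7


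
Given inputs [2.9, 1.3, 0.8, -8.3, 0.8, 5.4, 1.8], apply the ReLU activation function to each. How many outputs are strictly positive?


ReLU(x) = max(0, x) for each element:
ReLU(2.9) = 2.9
ReLU(1.3) = 1.3
ReLU(0.8) = 0.8
ReLU(-8.3) = 0
ReLU(0.8) = 0.8
ReLU(5.4) = 5.4
ReLU(1.8) = 1.8
Active neurons (>0): 6

6


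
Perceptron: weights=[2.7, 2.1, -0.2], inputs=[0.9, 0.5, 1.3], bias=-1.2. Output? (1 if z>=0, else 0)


z = w . x + b
= 2.7*0.9 + 2.1*0.5 + -0.2*1.3 + -1.2
= 2.43 + 1.05 + -0.26 + -1.2
= 3.22 + -1.2
= 2.02
Since z = 2.02 >= 0, output = 1

1


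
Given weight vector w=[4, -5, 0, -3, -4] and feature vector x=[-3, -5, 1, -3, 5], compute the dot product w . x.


Element-wise products:
4 * -3 = -12
-5 * -5 = 25
0 * 1 = 0
-3 * -3 = 9
-4 * 5 = -20
Sum = -12 + 25 + 0 + 9 + -20
= 2

2


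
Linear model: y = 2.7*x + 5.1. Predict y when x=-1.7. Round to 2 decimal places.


y = 2.7 * -1.7 + (5.1)
= -4.59 + (5.1)
= 0.51

0.51


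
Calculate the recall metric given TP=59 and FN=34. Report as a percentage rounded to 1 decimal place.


Recall = TP / (TP + FN) * 100
= 59 / (59 + 34)
= 59 / 93
= 0.6344
= 63.4%

63.4


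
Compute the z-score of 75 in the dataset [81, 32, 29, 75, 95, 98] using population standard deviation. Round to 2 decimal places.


Mean = (81 + 32 + 29 + 75 + 95 + 98) / 6 = 68.3333
Variance = sum((x_i - mean)^2) / n = 777.2222
Std = sqrt(777.2222) = 27.8787
Z = (x - mean) / std
= (75 - 68.3333) / 27.8787
= 6.6667 / 27.8787
= 0.24

0.24


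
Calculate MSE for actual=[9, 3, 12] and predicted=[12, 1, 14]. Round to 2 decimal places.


Differences: [-3, 2, -2]
Squared errors: [9, 4, 4]
Sum of squared errors = 17
MSE = 17 / 3 = 5.67

5.67


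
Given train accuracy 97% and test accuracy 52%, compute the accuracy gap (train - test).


Gap = train_accuracy - test_accuracy
= 97 - 52
= 45%
This large gap strongly indicates overfitting.

45


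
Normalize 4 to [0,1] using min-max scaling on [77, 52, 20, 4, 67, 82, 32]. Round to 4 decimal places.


Min = 4, Max = 82
Range = 82 - 4 = 78
Scaled = (x - min) / (max - min)
= (4 - 4) / 78
= 0 / 78
= 0.0000

0.0000


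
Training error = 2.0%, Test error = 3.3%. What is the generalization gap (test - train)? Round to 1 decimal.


Generalization gap = test_error - train_error
= 3.3 - 2.0
= 1.3%
A small gap suggests good generalization.

1.3


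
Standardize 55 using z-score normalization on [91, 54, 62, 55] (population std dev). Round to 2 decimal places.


Mean = (91 + 54 + 62 + 55) / 4 = 65.5
Variance = sum((x_i - mean)^2) / n = 226.25
Std = sqrt(226.25) = 15.0416
Z = (x - mean) / std
= (55 - 65.5) / 15.0416
= -10.5 / 15.0416
= -0.70

-0.70


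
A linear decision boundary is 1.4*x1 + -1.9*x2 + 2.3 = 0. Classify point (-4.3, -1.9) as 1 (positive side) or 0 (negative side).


Compute 1.4 * -4.3 + -1.9 * -1.9 + 2.3
= -6.02 + 3.61 + 2.3
= -0.11
Since -0.11 < 0, the point is on the negative side.

0


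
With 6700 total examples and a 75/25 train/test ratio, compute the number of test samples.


Train samples = 6700 * 75% = 5025
Test samples = 6700 - 5025
= 1675

1675


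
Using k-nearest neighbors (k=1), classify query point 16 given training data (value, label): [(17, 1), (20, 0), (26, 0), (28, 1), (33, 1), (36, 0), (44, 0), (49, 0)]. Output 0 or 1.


Distances from query 16:
Point 17 (class 1): distance = 1
K=1 nearest neighbors: classes = [1]
Votes for class 1: 1 / 1
Majority vote => class 1

1


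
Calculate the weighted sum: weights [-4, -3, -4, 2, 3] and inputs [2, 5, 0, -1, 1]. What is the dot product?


Element-wise products:
-4 * 2 = -8
-3 * 5 = -15
-4 * 0 = 0
2 * -1 = -2
3 * 1 = 3
Sum = -8 + -15 + 0 + -2 + 3
= -22

-22


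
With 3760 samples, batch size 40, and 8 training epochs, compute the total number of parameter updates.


Iterations per epoch = 3760 / 40 = 94
Total updates = iterations_per_epoch * epochs
= 94 * 8
= 752

752


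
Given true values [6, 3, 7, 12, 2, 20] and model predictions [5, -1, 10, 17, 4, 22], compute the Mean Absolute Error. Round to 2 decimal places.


Absolute errors: [1, 4, 3, 5, 2, 2]
Sum of absolute errors = 17
MAE = 17 / 6 = 2.83

2.83


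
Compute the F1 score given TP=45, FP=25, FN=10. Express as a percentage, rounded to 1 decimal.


Precision = TP / (TP + FP) = 45 / 70 = 0.6429
Recall = TP / (TP + FN) = 45 / 55 = 0.8182
F1 = 2 * P * R / (P + R)
= 2 * 0.6429 * 0.8182 / (0.6429 + 0.8182)
= 1.0519 / 1.461
= 0.72
As percentage: 72.0%

72.0


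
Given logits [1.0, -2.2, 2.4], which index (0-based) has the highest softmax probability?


Softmax is a monotonic transformation, so it preserves the argmax.
We need to find the index of the maximum logit.
Index 0: 1.0
Index 1: -2.2
Index 2: 2.4
Maximum logit = 2.4 at index 2

2


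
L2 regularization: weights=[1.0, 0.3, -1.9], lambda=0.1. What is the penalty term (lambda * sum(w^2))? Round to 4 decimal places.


Squaring each weight:
1.0^2 = 1.0
0.3^2 = 0.09
(-1.9)^2 = 3.61
Sum of squares = 4.7
Penalty = 0.1 * 4.7 = 0.4700

0.4700


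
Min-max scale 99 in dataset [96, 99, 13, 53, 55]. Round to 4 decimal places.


Min = 13, Max = 99
Range = 99 - 13 = 86
Scaled = (x - min) / (max - min)
= (99 - 13) / 86
= 86 / 86
= 1.0000

1.0000


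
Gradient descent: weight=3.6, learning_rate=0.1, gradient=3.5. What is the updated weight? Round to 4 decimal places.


w_new = w_old - lr * gradient
= 3.6 - 0.1 * 3.5
= 3.6 - (0.35)
= 3.2500

3.2500


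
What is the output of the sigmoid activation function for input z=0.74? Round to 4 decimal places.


sigmoid(z) = 1 / (1 + exp(-z))
exp(-(0.74)) = exp(-0.74) = 0.4771
1 + 0.4771 = 1.4771
1 / 1.4771 = 0.6770

0.6770


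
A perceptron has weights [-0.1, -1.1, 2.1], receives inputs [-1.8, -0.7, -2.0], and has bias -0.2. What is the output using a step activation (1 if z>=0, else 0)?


z = w . x + b
= -0.1*-1.8 + -1.1*-0.7 + 2.1*-2.0 + -0.2
= 0.18 + 0.77 + -4.2 + -0.2
= -3.25 + -0.2
= -3.45
Since z = -3.45 < 0, output = 0

0


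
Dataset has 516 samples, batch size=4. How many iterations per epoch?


Iterations per epoch = dataset_size / batch_size
= 516 / 4
= 129

129


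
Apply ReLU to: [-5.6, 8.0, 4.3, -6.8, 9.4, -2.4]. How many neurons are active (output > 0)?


ReLU(x) = max(0, x) for each element:
ReLU(-5.6) = 0
ReLU(8.0) = 8.0
ReLU(4.3) = 4.3
ReLU(-6.8) = 0
ReLU(9.4) = 9.4
ReLU(-2.4) = 0
Active neurons (>0): 3

3


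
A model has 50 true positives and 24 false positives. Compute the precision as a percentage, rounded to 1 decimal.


Precision = TP / (TP + FP) * 100
= 50 / (50 + 24)
= 50 / 74
= 0.6757
= 67.6%

67.6


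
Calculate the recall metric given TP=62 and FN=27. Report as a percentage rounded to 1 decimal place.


Recall = TP / (TP + FN) * 100
= 62 / (62 + 27)
= 62 / 89
= 0.6966
= 69.7%

69.7


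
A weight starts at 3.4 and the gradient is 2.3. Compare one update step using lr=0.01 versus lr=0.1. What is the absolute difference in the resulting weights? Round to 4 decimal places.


With lr=0.01: w_new = 3.4 - 0.01 * 2.3 = 3.377
With lr=0.1: w_new = 3.4 - 0.1 * 2.3 = 3.17
Absolute difference = |3.377 - 3.17|
= 0.2070

0.2070


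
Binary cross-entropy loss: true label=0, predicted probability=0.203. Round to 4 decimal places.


For y=0: Loss = -log(1-p)
= -log(1 - 0.203)
= -log(0.797)
= -(-0.2269)
= 0.2269

0.2269


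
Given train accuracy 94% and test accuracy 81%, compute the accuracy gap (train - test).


Gap = train_accuracy - test_accuracy
= 94 - 81
= 13%
This gap suggests the model is overfitting.

13


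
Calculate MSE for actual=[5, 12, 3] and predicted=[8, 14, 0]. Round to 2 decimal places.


Differences: [-3, -2, 3]
Squared errors: [9, 4, 9]
Sum of squared errors = 22
MSE = 22 / 3 = 7.33

7.33


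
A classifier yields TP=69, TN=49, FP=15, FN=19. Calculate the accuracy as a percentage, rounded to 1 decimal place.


Accuracy = (TP + TN) / (TP + TN + FP + FN) * 100
= (69 + 49) / (69 + 49 + 15 + 19)
= 118 / 152
= 0.7763
= 77.6%

77.6


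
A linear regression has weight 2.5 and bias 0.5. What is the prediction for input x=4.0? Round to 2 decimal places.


y = 2.5 * 4.0 + (0.5)
= 10.0 + (0.5)
= 10.50

10.50


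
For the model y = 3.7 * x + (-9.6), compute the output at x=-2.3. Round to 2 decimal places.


y = 3.7 * -2.3 + (-9.6)
= -8.51 + (-9.6)
= -18.11

-18.11


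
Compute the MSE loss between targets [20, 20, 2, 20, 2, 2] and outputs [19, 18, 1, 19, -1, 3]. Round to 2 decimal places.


Differences: [1, 2, 1, 1, 3, -1]
Squared errors: [1, 4, 1, 1, 9, 1]
Sum of squared errors = 17
MSE = 17 / 6 = 2.83

2.83


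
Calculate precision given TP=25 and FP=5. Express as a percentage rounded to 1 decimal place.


Precision = TP / (TP + FP) * 100
= 25 / (25 + 5)
= 25 / 30
= 0.8333
= 83.3%

83.3


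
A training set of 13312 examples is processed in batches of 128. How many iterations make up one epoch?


Iterations per epoch = dataset_size / batch_size
= 13312 / 128
= 104

104


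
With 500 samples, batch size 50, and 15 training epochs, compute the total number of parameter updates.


Iterations per epoch = 500 / 50 = 10
Total updates = iterations_per_epoch * epochs
= 10 * 15
= 150

150


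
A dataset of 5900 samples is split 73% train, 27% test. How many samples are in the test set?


Train samples = 5900 * 73% = 4307
Test samples = 5900 - 4307
= 1593

1593


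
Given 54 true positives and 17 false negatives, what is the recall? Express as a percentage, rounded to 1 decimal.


Recall = TP / (TP + FN) * 100
= 54 / (54 + 17)
= 54 / 71
= 0.7606
= 76.1%

76.1


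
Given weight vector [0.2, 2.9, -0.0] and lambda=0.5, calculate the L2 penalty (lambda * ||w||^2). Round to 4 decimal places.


Squaring each weight:
0.2^2 = 0.04
2.9^2 = 8.41
(-0.0)^2 = 0.0
Sum of squares = 8.45
Penalty = 0.5 * 8.45 = 4.2250

4.2250


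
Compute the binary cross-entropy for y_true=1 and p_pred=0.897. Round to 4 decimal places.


For y=1: Loss = -log(p)
= -log(0.897)
= -(-0.1087)
= 0.1087

0.1087


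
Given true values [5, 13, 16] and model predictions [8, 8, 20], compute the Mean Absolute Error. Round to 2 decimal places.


Absolute errors: [3, 5, 4]
Sum of absolute errors = 12
MAE = 12 / 3 = 4.00

4.00


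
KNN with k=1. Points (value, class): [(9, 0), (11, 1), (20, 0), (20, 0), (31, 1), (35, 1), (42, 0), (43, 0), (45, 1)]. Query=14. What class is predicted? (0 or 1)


Distances from query 14:
Point 11 (class 1): distance = 3
K=1 nearest neighbors: classes = [1]
Votes for class 1: 1 / 1
Majority vote => class 1

1


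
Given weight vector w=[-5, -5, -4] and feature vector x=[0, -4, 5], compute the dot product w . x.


Element-wise products:
-5 * 0 = 0
-5 * -4 = 20
-4 * 5 = -20
Sum = 0 + 20 + -20
= 0

0


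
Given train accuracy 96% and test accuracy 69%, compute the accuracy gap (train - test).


Gap = train_accuracy - test_accuracy
= 96 - 69
= 27%
This large gap strongly indicates overfitting.

27


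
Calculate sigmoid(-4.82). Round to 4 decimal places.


sigmoid(z) = 1 / (1 + exp(-z))
exp(-(-4.82)) = exp(4.82) = 123.9651
1 + 123.9651 = 124.9651
1 / 124.9651 = 0.0080

0.0080


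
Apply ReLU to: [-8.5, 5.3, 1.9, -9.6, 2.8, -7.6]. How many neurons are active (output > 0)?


ReLU(x) = max(0, x) for each element:
ReLU(-8.5) = 0
ReLU(5.3) = 5.3
ReLU(1.9) = 1.9
ReLU(-9.6) = 0
ReLU(2.8) = 2.8
ReLU(-7.6) = 0
Active neurons (>0): 3

3


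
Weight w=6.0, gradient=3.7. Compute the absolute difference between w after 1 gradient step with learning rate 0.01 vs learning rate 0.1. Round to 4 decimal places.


With lr=0.01: w_new = 6.0 - 0.01 * 3.7 = 5.963
With lr=0.1: w_new = 6.0 - 0.1 * 3.7 = 5.63
Absolute difference = |5.963 - 5.63|
= 0.3330

0.3330


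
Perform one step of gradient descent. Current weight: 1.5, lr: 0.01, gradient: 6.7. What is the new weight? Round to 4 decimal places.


w_new = w_old - lr * gradient
= 1.5 - 0.01 * 6.7
= 1.5 - (0.067)
= 1.4330

1.4330


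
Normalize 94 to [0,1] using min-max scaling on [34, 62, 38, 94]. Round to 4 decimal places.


Min = 34, Max = 94
Range = 94 - 34 = 60
Scaled = (x - min) / (max - min)
= (94 - 34) / 60
= 60 / 60
= 1.0000

1.0000


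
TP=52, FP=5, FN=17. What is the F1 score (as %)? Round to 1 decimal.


Precision = TP / (TP + FP) = 52 / 57 = 0.9123
Recall = TP / (TP + FN) = 52 / 69 = 0.7536
F1 = 2 * P * R / (P + R)
= 2 * 0.9123 * 0.7536 / (0.9123 + 0.7536)
= 1.375 / 1.6659
= 0.8254
As percentage: 82.5%

82.5


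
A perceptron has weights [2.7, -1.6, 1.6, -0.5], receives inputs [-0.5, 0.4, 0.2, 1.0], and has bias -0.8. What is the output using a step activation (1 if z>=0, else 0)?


z = w . x + b
= 2.7*-0.5 + -1.6*0.4 + 1.6*0.2 + -0.5*1.0 + -0.8
= -1.35 + -0.64 + 0.32 + -0.5 + -0.8
= -2.17 + -0.8
= -2.97
Since z = -2.97 < 0, output = 0

0


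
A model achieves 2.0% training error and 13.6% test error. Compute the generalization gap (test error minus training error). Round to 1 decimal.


Generalization gap = test_error - train_error
= 13.6 - 2.0
= 11.6%
A large gap suggests overfitting.

11.6


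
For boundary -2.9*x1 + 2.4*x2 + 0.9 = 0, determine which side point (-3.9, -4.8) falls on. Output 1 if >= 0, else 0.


Compute -2.9 * -3.9 + 2.4 * -4.8 + 0.9
= 11.31 + -11.52 + 0.9
= 0.69
Since 0.69 >= 0, the point is on the positive side.

1


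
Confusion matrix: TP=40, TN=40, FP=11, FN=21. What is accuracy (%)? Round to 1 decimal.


Accuracy = (TP + TN) / (TP + TN + FP + FN) * 100
= (40 + 40) / (40 + 40 + 11 + 21)
= 80 / 112
= 0.7143
= 71.4%

71.4


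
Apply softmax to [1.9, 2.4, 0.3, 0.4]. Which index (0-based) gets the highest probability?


Softmax is a monotonic transformation, so it preserves the argmax.
We need to find the index of the maximum logit.
Index 0: 1.9
Index 1: 2.4
Index 2: 0.3
Index 3: 0.4
Maximum logit = 2.4 at index 1

1


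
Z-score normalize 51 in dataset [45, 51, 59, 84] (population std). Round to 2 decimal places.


Mean = (45 + 51 + 59 + 84) / 4 = 59.75
Variance = sum((x_i - mean)^2) / n = 220.6875
Std = sqrt(220.6875) = 14.8556
Z = (x - mean) / std
= (51 - 59.75) / 14.8556
= -8.75 / 14.8556
= -0.59

-0.59


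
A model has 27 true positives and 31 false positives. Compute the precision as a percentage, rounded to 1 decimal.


Precision = TP / (TP + FP) * 100
= 27 / (27 + 31)
= 27 / 58
= 0.4655
= 46.6%

46.6


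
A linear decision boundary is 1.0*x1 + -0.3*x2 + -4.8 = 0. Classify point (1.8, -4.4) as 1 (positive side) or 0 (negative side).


Compute 1.0 * 1.8 + -0.3 * -4.4 + -4.8
= 1.8 + 1.32 + -4.8
= -1.68
Since -1.68 < 0, the point is on the negative side.

0


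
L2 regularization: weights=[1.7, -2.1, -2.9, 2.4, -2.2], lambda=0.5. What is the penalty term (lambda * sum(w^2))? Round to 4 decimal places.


Squaring each weight:
1.7^2 = 2.89
(-2.1)^2 = 4.41
(-2.9)^2 = 8.41
2.4^2 = 5.76
(-2.2)^2 = 4.84
Sum of squares = 26.31
Penalty = 0.5 * 26.31 = 13.1550

13.1550


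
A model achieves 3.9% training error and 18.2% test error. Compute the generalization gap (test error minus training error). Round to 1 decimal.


Generalization gap = test_error - train_error
= 18.2 - 3.9
= 14.3%
A large gap suggests overfitting.

14.3


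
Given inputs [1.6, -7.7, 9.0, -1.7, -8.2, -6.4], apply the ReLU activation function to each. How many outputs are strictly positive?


ReLU(x) = max(0, x) for each element:
ReLU(1.6) = 1.6
ReLU(-7.7) = 0
ReLU(9.0) = 9.0
ReLU(-1.7) = 0
ReLU(-8.2) = 0
ReLU(-6.4) = 0
Active neurons (>0): 2

2


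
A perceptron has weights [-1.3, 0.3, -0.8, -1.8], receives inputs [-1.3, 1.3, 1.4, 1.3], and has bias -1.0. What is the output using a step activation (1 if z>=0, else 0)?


z = w . x + b
= -1.3*-1.3 + 0.3*1.3 + -0.8*1.4 + -1.8*1.3 + -1.0
= 1.69 + 0.39 + -1.12 + -2.34 + -1.0
= -1.38 + -1.0
= -2.38
Since z = -2.38 < 0, output = 0

0


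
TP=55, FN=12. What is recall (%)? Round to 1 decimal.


Recall = TP / (TP + FN) * 100
= 55 / (55 + 12)
= 55 / 67
= 0.8209
= 82.1%

82.1


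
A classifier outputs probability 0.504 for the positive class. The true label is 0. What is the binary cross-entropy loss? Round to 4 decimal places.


For y=0: Loss = -log(1-p)
= -log(1 - 0.504)
= -log(0.496)
= -(-0.7012)
= 0.7012

0.7012


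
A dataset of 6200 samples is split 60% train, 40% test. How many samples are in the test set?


Train samples = 6200 * 60% = 3720
Test samples = 6200 - 3720
= 2480

2480


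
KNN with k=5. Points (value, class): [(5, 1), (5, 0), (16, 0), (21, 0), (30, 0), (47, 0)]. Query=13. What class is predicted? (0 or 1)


Distances from query 13:
Point 16 (class 0): distance = 3
Point 5 (class 0): distance = 8
Point 21 (class 0): distance = 8
Point 5 (class 1): distance = 8
Point 30 (class 0): distance = 17
K=5 nearest neighbors: classes = [0, 0, 0, 1, 0]
Votes for class 1: 1 / 5
Majority vote => class 0

0


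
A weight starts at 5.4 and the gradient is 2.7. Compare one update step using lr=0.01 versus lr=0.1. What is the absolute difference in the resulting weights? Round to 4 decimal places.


With lr=0.01: w_new = 5.4 - 0.01 * 2.7 = 5.373
With lr=0.1: w_new = 5.4 - 0.1 * 2.7 = 5.13
Absolute difference = |5.373 - 5.13|
= 0.2430

0.2430


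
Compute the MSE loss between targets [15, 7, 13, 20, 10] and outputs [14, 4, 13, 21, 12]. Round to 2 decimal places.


Differences: [1, 3, 0, -1, -2]
Squared errors: [1, 9, 0, 1, 4]
Sum of squared errors = 15
MSE = 15 / 5 = 3.00

3.00


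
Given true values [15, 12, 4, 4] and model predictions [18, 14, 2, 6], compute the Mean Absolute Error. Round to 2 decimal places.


Absolute errors: [3, 2, 2, 2]
Sum of absolute errors = 9
MAE = 9 / 4 = 2.25

2.25


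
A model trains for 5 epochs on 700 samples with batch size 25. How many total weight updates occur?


Iterations per epoch = 700 / 25 = 28
Total updates = iterations_per_epoch * epochs
= 28 * 5
= 140

140


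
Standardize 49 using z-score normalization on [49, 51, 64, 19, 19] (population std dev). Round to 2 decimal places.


Mean = (49 + 51 + 64 + 19 + 19) / 5 = 40.4
Variance = sum((x_i - mean)^2) / n = 331.84
Std = sqrt(331.84) = 18.2165
Z = (x - mean) / std
= (49 - 40.4) / 18.2165
= 8.6 / 18.2165
= 0.47

0.47


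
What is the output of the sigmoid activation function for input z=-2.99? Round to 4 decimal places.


sigmoid(z) = 1 / (1 + exp(-z))
exp(-(-2.99)) = exp(2.99) = 19.8857
1 + 19.8857 = 20.8857
1 / 20.8857 = 0.0479

0.0479


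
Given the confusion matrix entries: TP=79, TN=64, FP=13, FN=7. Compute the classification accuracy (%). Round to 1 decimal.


Accuracy = (TP + TN) / (TP + TN + FP + FN) * 100
= (79 + 64) / (79 + 64 + 13 + 7)
= 143 / 163
= 0.8773
= 87.7%

87.7


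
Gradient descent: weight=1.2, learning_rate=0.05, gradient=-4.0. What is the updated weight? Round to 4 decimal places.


w_new = w_old - lr * gradient
= 1.2 - 0.05 * -4.0
= 1.2 - (-0.2)
= 1.4000

1.4000


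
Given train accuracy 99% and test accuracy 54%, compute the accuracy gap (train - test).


Gap = train_accuracy - test_accuracy
= 99 - 54
= 45%
This large gap strongly indicates overfitting.

45


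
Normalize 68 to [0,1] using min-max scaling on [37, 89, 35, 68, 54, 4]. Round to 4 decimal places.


Min = 4, Max = 89
Range = 89 - 4 = 85
Scaled = (x - min) / (max - min)
= (68 - 4) / 85
= 64 / 85
= 0.7529

0.7529


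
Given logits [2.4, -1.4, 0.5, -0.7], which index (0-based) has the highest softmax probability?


Softmax is a monotonic transformation, so it preserves the argmax.
We need to find the index of the maximum logit.
Index 0: 2.4
Index 1: -1.4
Index 2: 0.5
Index 3: -0.7
Maximum logit = 2.4 at index 0

0


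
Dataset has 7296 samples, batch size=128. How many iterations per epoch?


Iterations per epoch = dataset_size / batch_size
= 7296 / 128
= 57

57


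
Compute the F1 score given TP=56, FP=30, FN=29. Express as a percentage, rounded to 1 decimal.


Precision = TP / (TP + FP) = 56 / 86 = 0.6512
Recall = TP / (TP + FN) = 56 / 85 = 0.6588
F1 = 2 * P * R / (P + R)
= 2 * 0.6512 * 0.6588 / (0.6512 + 0.6588)
= 0.858 / 1.31
= 0.655
As percentage: 65.5%

65.5


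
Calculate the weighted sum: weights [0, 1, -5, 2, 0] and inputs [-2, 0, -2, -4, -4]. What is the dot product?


Element-wise products:
0 * -2 = 0
1 * 0 = 0
-5 * -2 = 10
2 * -4 = -8
0 * -4 = 0
Sum = 0 + 0 + 10 + -8 + 0
= 2

2


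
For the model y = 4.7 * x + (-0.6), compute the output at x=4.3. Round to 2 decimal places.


y = 4.7 * 4.3 + (-0.6)
= 20.21 + (-0.6)
= 19.61

19.61


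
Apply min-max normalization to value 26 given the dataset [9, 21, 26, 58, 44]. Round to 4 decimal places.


Min = 9, Max = 58
Range = 58 - 9 = 49
Scaled = (x - min) / (max - min)
= (26 - 9) / 49
= 17 / 49
= 0.3469

0.3469


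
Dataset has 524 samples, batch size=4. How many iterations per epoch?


Iterations per epoch = dataset_size / batch_size
= 524 / 4
= 131

131


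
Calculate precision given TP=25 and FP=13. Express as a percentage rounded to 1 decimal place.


Precision = TP / (TP + FP) * 100
= 25 / (25 + 13)
= 25 / 38
= 0.6579
= 65.8%

65.8


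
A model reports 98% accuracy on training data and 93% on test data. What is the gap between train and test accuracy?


Gap = train_accuracy - test_accuracy
= 98 - 93
= 5%
This moderate gap may indicate mild overfitting.

5


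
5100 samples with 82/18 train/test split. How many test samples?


Train samples = 5100 * 82% = 4182
Test samples = 5100 - 4182
= 918

918


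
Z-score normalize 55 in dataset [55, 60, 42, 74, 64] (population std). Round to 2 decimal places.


Mean = (55 + 60 + 42 + 74 + 64) / 5 = 59.0
Variance = sum((x_i - mean)^2) / n = 111.2
Std = sqrt(111.2) = 10.5451
Z = (x - mean) / std
= (55 - 59.0) / 10.5451
= -4.0 / 10.5451
= -0.38

-0.38


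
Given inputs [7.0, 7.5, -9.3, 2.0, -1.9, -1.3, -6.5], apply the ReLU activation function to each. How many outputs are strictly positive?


ReLU(x) = max(0, x) for each element:
ReLU(7.0) = 7.0
ReLU(7.5) = 7.5
ReLU(-9.3) = 0
ReLU(2.0) = 2.0
ReLU(-1.9) = 0
ReLU(-1.3) = 0
ReLU(-6.5) = 0
Active neurons (>0): 3

3


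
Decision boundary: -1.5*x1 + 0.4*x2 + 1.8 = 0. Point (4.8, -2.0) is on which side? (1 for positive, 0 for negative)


Compute -1.5 * 4.8 + 0.4 * -2.0 + 1.8
= -7.2 + -0.8 + 1.8
= -6.2
Since -6.2 < 0, the point is on the negative side.

0


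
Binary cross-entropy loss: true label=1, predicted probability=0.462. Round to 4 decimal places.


For y=1: Loss = -log(p)
= -log(0.462)
= -(-0.7722)
= 0.7722

0.7722


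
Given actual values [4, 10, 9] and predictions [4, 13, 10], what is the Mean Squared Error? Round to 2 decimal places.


Differences: [0, -3, -1]
Squared errors: [0, 9, 1]
Sum of squared errors = 10
MSE = 10 / 3 = 3.33

3.33


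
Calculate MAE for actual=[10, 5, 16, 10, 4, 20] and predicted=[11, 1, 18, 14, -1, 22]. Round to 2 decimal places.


Absolute errors: [1, 4, 2, 4, 5, 2]
Sum of absolute errors = 18
MAE = 18 / 6 = 3.00

3.00


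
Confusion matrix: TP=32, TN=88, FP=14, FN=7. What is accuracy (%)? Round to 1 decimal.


Accuracy = (TP + TN) / (TP + TN + FP + FN) * 100
= (32 + 88) / (32 + 88 + 14 + 7)
= 120 / 141
= 0.8511
= 85.1%

85.1


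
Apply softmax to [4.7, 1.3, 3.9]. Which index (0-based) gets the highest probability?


Softmax is a monotonic transformation, so it preserves the argmax.
We need to find the index of the maximum logit.
Index 0: 4.7
Index 1: 1.3
Index 2: 3.9
Maximum logit = 4.7 at index 0

0


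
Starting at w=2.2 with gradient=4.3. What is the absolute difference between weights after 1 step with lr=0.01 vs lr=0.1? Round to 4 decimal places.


With lr=0.01: w_new = 2.2 - 0.01 * 4.3 = 2.157
With lr=0.1: w_new = 2.2 - 0.1 * 4.3 = 1.77
Absolute difference = |2.157 - 1.77|
= 0.3870

0.3870


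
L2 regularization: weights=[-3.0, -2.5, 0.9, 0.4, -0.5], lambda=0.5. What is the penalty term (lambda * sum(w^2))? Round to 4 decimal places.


Squaring each weight:
(-3.0)^2 = 9.0
(-2.5)^2 = 6.25
0.9^2 = 0.81
0.4^2 = 0.16
(-0.5)^2 = 0.25
Sum of squares = 16.47
Penalty = 0.5 * 16.47 = 8.2350

8.2350


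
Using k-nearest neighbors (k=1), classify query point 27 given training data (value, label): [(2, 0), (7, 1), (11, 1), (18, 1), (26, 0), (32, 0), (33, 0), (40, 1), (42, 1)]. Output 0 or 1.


Distances from query 27:
Point 26 (class 0): distance = 1
K=1 nearest neighbors: classes = [0]
Votes for class 1: 0 / 1
Majority vote => class 0

0


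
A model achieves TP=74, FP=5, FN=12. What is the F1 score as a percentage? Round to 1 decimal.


Precision = TP / (TP + FP) = 74 / 79 = 0.9367
Recall = TP / (TP + FN) = 74 / 86 = 0.8605
F1 = 2 * P * R / (P + R)
= 2 * 0.9367 * 0.8605 / (0.9367 + 0.8605)
= 1.612 / 1.7972
= 0.897
As percentage: 89.7%

89.7


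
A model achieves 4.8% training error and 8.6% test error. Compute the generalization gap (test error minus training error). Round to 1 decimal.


Generalization gap = test_error - train_error
= 8.6 - 4.8
= 3.8%
A moderate gap.

3.8


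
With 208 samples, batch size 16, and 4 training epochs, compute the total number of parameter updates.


Iterations per epoch = 208 / 16 = 13
Total updates = iterations_per_epoch * epochs
= 13 * 4
= 52

52


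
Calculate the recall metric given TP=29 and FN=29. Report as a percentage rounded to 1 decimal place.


Recall = TP / (TP + FN) * 100
= 29 / (29 + 29)
= 29 / 58
= 0.5
= 50.0%

50.0


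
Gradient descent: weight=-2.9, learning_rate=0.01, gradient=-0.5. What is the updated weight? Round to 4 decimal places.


w_new = w_old - lr * gradient
= -2.9 - 0.01 * -0.5
= -2.9 - (-0.005)
= -2.8950

-2.8950


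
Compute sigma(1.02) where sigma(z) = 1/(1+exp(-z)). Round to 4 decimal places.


sigmoid(z) = 1 / (1 + exp(-z))
exp(-(1.02)) = exp(-1.02) = 0.3606
1 + 0.3606 = 1.3606
1 / 1.3606 = 0.7350

0.7350


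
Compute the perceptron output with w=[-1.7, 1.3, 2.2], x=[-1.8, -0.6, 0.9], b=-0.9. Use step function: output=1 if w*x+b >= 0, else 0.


z = w . x + b
= -1.7*-1.8 + 1.3*-0.6 + 2.2*0.9 + -0.9
= 3.06 + -0.78 + 1.98 + -0.9
= 4.26 + -0.9
= 3.36
Since z = 3.36 >= 0, output = 1

1


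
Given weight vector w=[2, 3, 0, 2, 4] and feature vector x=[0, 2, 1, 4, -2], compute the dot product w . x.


Element-wise products:
2 * 0 = 0
3 * 2 = 6
0 * 1 = 0
2 * 4 = 8
4 * -2 = -8
Sum = 0 + 6 + 0 + 8 + -8
= 6

6


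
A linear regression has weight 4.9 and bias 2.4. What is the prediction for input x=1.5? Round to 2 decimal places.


y = 4.9 * 1.5 + (2.4)
= 7.35 + (2.4)
= 9.75

9.75


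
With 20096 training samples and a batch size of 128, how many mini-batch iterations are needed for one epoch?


Iterations per epoch = dataset_size / batch_size
= 20096 / 128
= 157

157


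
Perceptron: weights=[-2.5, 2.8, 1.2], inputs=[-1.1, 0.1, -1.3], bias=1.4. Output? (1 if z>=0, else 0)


z = w . x + b
= -2.5*-1.1 + 2.8*0.1 + 1.2*-1.3 + 1.4
= 2.75 + 0.28 + -1.56 + 1.4
= 1.47 + 1.4
= 2.87
Since z = 2.87 >= 0, output = 1

1


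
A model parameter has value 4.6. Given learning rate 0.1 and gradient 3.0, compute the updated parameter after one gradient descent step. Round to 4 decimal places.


w_new = w_old - lr * gradient
= 4.6 - 0.1 * 3.0
= 4.6 - (0.3)
= 4.3000

4.3000


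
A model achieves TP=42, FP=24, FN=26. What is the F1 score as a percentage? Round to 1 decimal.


Precision = TP / (TP + FP) = 42 / 66 = 0.6364
Recall = TP / (TP + FN) = 42 / 68 = 0.6176
F1 = 2 * P * R / (P + R)
= 2 * 0.6364 * 0.6176 / (0.6364 + 0.6176)
= 0.7861 / 1.254
= 0.6269
As percentage: 62.7%

62.7


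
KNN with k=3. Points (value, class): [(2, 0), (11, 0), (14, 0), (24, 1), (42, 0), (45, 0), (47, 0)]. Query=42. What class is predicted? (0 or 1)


Distances from query 42:
Point 42 (class 0): distance = 0
Point 45 (class 0): distance = 3
Point 47 (class 0): distance = 5
K=3 nearest neighbors: classes = [0, 0, 0]
Votes for class 1: 0 / 3
Majority vote => class 0

0


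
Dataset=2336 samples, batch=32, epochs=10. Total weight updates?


Iterations per epoch = 2336 / 32 = 73
Total updates = iterations_per_epoch * epochs
= 73 * 10
= 730

730


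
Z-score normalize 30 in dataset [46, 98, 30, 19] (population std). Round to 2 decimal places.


Mean = (46 + 98 + 30 + 19) / 4 = 48.25
Variance = sum((x_i - mean)^2) / n = 917.1875
Std = sqrt(917.1875) = 30.2851
Z = (x - mean) / std
= (30 - 48.25) / 30.2851
= -18.25 / 30.2851
= -0.60

-0.60


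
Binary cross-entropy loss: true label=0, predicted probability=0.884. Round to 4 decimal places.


For y=0: Loss = -log(1-p)
= -log(1 - 0.884)
= -log(0.116)
= -(-2.1542)
= 2.1542

2.1542


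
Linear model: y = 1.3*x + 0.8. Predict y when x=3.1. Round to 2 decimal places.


y = 1.3 * 3.1 + (0.8)
= 4.03 + (0.8)
= 4.83

4.83


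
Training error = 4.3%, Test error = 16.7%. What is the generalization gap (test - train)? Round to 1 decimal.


Generalization gap = test_error - train_error
= 16.7 - 4.3
= 12.4%
A large gap suggests overfitting.

12.4


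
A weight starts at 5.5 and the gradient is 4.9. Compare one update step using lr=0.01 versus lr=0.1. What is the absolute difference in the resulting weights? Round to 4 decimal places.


With lr=0.01: w_new = 5.5 - 0.01 * 4.9 = 5.451
With lr=0.1: w_new = 5.5 - 0.1 * 4.9 = 5.01
Absolute difference = |5.451 - 5.01|
= 0.4410

0.4410


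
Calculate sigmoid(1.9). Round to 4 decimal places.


sigmoid(z) = 1 / (1 + exp(-z))
exp(-(1.9)) = exp(-1.9) = 0.1496
1 + 0.1496 = 1.1496
1 / 1.1496 = 0.8699

0.8699


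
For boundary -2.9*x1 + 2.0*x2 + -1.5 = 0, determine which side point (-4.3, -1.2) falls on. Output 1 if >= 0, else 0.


Compute -2.9 * -4.3 + 2.0 * -1.2 + -1.5
= 12.47 + -2.4 + -1.5
= 8.57
Since 8.57 >= 0, the point is on the positive side.

1


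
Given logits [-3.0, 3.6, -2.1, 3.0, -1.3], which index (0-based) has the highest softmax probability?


Softmax is a monotonic transformation, so it preserves the argmax.
We need to find the index of the maximum logit.
Index 0: -3.0
Index 1: 3.6
Index 2: -2.1
Index 3: 3.0
Index 4: -1.3
Maximum logit = 3.6 at index 1

1


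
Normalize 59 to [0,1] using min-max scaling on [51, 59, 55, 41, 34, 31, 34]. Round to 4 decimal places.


Min = 31, Max = 59
Range = 59 - 31 = 28
Scaled = (x - min) / (max - min)
= (59 - 31) / 28
= 28 / 28
= 1.0000

1.0000


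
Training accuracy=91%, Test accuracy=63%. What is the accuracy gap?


Gap = train_accuracy - test_accuracy
= 91 - 63
= 28%
This large gap strongly indicates overfitting.

28


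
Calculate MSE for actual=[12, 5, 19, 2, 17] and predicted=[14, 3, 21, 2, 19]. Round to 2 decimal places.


Differences: [-2, 2, -2, 0, -2]
Squared errors: [4, 4, 4, 0, 4]
Sum of squared errors = 16
MSE = 16 / 5 = 3.20

3.20


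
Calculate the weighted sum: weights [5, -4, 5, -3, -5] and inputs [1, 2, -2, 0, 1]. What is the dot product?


Element-wise products:
5 * 1 = 5
-4 * 2 = -8
5 * -2 = -10
-3 * 0 = 0
-5 * 1 = -5
Sum = 5 + -8 + -10 + 0 + -5
= -18

-18


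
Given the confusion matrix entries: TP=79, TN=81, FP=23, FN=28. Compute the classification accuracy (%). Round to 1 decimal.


Accuracy = (TP + TN) / (TP + TN + FP + FN) * 100
= (79 + 81) / (79 + 81 + 23 + 28)
= 160 / 211
= 0.7583
= 75.8%

75.8


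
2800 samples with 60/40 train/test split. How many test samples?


Train samples = 2800 * 60% = 1680
Test samples = 2800 - 1680
= 1120

1120


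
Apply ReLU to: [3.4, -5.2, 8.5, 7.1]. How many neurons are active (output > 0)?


ReLU(x) = max(0, x) for each element:
ReLU(3.4) = 3.4
ReLU(-5.2) = 0
ReLU(8.5) = 8.5
ReLU(7.1) = 7.1
Active neurons (>0): 3

3


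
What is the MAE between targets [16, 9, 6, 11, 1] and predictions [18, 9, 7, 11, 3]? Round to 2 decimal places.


Absolute errors: [2, 0, 1, 0, 2]
Sum of absolute errors = 5
MAE = 5 / 5 = 1.00

1.00


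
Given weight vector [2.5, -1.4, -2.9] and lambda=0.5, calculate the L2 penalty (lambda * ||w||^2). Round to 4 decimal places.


Squaring each weight:
2.5^2 = 6.25
(-1.4)^2 = 1.96
(-2.9)^2 = 8.41
Sum of squares = 16.62
Penalty = 0.5 * 16.62 = 8.3100

8.3100


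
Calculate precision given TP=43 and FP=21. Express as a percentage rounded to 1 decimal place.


Precision = TP / (TP + FP) * 100
= 43 / (43 + 21)
= 43 / 64
= 0.6719
= 67.2%

67.2


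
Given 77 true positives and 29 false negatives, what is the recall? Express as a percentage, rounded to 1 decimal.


Recall = TP / (TP + FN) * 100
= 77 / (77 + 29)
= 77 / 106
= 0.7264
= 72.6%

72.6


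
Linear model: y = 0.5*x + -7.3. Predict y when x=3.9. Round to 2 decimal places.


y = 0.5 * 3.9 + (-7.3)
= 1.95 + (-7.3)
= -5.35

-5.35


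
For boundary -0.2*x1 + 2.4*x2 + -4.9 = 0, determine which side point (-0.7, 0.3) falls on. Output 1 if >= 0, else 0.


Compute -0.2 * -0.7 + 2.4 * 0.3 + -4.9
= 0.14 + 0.72 + -4.9
= -4.04
Since -4.04 < 0, the point is on the negative side.

0


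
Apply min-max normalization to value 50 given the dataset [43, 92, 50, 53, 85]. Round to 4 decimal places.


Min = 43, Max = 92
Range = 92 - 43 = 49
Scaled = (x - min) / (max - min)
= (50 - 43) / 49
= 7 / 49
= 0.1429

0.1429


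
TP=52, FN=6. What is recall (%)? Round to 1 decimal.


Recall = TP / (TP + FN) * 100
= 52 / (52 + 6)
= 52 / 58
= 0.8966
= 89.7%

89.7


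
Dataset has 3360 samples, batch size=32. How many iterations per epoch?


Iterations per epoch = dataset_size / batch_size
= 3360 / 32
= 105

105


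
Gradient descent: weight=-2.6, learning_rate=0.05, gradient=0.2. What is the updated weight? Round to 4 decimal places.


w_new = w_old - lr * gradient
= -2.6 - 0.05 * 0.2
= -2.6 - (0.01)
= -2.6100

-2.6100


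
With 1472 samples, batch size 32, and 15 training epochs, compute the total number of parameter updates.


Iterations per epoch = 1472 / 32 = 46
Total updates = iterations_per_epoch * epochs
= 46 * 15
= 690

690


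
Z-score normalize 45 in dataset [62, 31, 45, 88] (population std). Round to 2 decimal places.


Mean = (62 + 31 + 45 + 88) / 4 = 56.5
Variance = sum((x_i - mean)^2) / n = 451.25
Std = sqrt(451.25) = 21.2426
Z = (x - mean) / std
= (45 - 56.5) / 21.2426
= -11.5 / 21.2426
= -0.54

-0.54


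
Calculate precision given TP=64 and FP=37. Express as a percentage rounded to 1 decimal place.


Precision = TP / (TP + FP) * 100
= 64 / (64 + 37)
= 64 / 101
= 0.6337
= 63.4%

63.4


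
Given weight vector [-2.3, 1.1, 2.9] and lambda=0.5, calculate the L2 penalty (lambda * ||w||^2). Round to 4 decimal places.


Squaring each weight:
(-2.3)^2 = 5.29
1.1^2 = 1.21
2.9^2 = 8.41
Sum of squares = 14.91
Penalty = 0.5 * 14.91 = 7.4550

7.4550


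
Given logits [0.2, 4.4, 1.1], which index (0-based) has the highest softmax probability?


Softmax is a monotonic transformation, so it preserves the argmax.
We need to find the index of the maximum logit.
Index 0: 0.2
Index 1: 4.4
Index 2: 1.1
Maximum logit = 4.4 at index 1

1


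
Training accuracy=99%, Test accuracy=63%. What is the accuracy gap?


Gap = train_accuracy - test_accuracy
= 99 - 63
= 36%
This large gap strongly indicates overfitting.

36


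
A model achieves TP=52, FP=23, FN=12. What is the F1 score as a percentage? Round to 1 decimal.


Precision = TP / (TP + FP) = 52 / 75 = 0.6933
Recall = TP / (TP + FN) = 52 / 64 = 0.8125
F1 = 2 * P * R / (P + R)
= 2 * 0.6933 * 0.8125 / (0.6933 + 0.8125)
= 1.1267 / 1.5058
= 0.7482
As percentage: 74.8%

74.8


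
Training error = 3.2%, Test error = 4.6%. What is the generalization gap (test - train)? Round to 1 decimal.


Generalization gap = test_error - train_error
= 4.6 - 3.2
= 1.4%
A small gap suggests good generalization.

1.4


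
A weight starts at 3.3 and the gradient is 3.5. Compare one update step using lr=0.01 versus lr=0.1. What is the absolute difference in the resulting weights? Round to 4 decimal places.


With lr=0.01: w_new = 3.3 - 0.01 * 3.5 = 3.265
With lr=0.1: w_new = 3.3 - 0.1 * 3.5 = 2.95
Absolute difference = |3.265 - 2.95|
= 0.3150

0.3150


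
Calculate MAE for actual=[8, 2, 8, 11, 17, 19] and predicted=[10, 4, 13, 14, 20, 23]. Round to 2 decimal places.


Absolute errors: [2, 2, 5, 3, 3, 4]
Sum of absolute errors = 19
MAE = 19 / 6 = 3.17

3.17


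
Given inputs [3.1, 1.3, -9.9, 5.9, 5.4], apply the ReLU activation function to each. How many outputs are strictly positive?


ReLU(x) = max(0, x) for each element:
ReLU(3.1) = 3.1
ReLU(1.3) = 1.3
ReLU(-9.9) = 0
ReLU(5.9) = 5.9
ReLU(5.4) = 5.4
Active neurons (>0): 4

4


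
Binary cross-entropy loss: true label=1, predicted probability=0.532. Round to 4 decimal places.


For y=1: Loss = -log(p)
= -log(0.532)
= -(-0.6311)
= 0.6311

0.6311


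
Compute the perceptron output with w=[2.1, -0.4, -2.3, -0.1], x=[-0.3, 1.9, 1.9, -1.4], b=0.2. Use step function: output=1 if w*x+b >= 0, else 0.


z = w . x + b
= 2.1*-0.3 + -0.4*1.9 + -2.3*1.9 + -0.1*-1.4 + 0.2
= -0.63 + -0.76 + -4.37 + 0.14 + 0.2
= -5.62 + 0.2
= -5.42
Since z = -5.42 < 0, output = 0

0


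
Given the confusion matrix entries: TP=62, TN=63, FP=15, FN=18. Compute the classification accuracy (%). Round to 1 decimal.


Accuracy = (TP + TN) / (TP + TN + FP + FN) * 100
= (62 + 63) / (62 + 63 + 15 + 18)
= 125 / 158
= 0.7911
= 79.1%

79.1


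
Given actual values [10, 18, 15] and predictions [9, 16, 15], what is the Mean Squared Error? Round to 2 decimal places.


Differences: [1, 2, 0]
Squared errors: [1, 4, 0]
Sum of squared errors = 5
MSE = 5 / 3 = 1.67

1.67
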